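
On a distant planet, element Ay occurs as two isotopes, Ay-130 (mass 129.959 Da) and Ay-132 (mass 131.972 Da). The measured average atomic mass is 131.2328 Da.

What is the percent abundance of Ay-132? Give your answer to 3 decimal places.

63.279%

Let x be the fractional abundance of Ay-130; then Ay-132 has abundance 1 − x.
129.959·x + 131.972·(1 − x) = 131.2328
(129.959 − 131.972)·x = 131.2328 − 131.972
x = -0.7392 / -2.013 = 0.36721 → 36.721% Ay-130, 63.279% Ay-132.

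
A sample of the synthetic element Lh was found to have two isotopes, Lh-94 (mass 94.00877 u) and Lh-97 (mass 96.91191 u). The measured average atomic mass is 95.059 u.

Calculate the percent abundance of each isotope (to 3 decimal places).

Lh-94: 63.824%, Lh-97: 36.176%

Writing the weighted mean with unknown fraction x of Lh-94:
94.00877·x + 96.91191·(1 − x) = 95.059
(94.00877 − 96.91191)·x = 95.059 − 96.91191
x = -1.85291 / -2.90314 = 0.63824 → 63.824% Lh-94, 36.176% Lh-97.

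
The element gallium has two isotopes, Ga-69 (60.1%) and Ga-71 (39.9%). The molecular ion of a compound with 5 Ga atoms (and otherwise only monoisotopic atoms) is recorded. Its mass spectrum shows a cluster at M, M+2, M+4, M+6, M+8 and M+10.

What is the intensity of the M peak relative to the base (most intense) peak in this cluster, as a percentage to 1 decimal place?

Binomial terms of (0.601 + 0.399)^5: M 0.0784, M+2 0.2603, M+4 0.3456, M+6 0.2294, M+8 0.0762, M+10 0.0101 → M+4 is the base peak.
P(M+4) = C(5,2) × 0.601^3 × 0.399^2 = 10 × 0.2170818 × 0.159201 = 0.345596 (base)
P(M) = C(5,0) × 0.601^5 × 0.399^0 = 1 × 0.07841016 × 1.0000 = 0.078410
Relative intensity = 0.078410 / 0.345596 × 100 = 22.7

22.7%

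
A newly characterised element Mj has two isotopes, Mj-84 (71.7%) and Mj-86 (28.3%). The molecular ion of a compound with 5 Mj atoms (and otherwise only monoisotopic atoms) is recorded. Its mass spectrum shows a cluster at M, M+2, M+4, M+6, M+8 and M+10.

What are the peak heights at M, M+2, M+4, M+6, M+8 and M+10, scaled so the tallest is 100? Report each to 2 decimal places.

50.67 : 100.00 : 78.94 : 31.16 : 6.15 : 0.49

Expanding (0.717 + 0.283)^5:
P(M) = 0.717^5 = 0.189494
P(M+2) = 5 × 0.717^4 × 0.283^1 = 0.373967
P(M+4) = 10 × 0.717^3 × 0.283^2 = 0.295210
P(M+6) = 10 × 0.717^2 × 0.283^3 = 0.116519
P(M+8) = 5 × 0.717^1 × 0.283^4 = 0.022995
P(M+10) = 0.283^5 = 0.001815
The M+2 peak is largest (0.373967); scaling to 100 gives 50.67 : 100.00 : 78.94 : 31.16 : 6.15 : 0.49.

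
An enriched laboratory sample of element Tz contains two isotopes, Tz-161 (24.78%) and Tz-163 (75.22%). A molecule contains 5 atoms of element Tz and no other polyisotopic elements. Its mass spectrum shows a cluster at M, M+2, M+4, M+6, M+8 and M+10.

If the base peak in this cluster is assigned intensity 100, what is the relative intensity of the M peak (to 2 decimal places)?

0.24

Term probabilities: M 0.0009, M+2 0.0142, M+4 0.0861, M+6 0.2613, M+8 0.3966, M+10 0.2408. Base peak = M+8.
P(M+8) = C(5,4) × 0.2478^1 × 0.7522^4 = 5 × 0.2478 × 0.32013512 = 0.396647 (base)
P(M) = C(5,0) × 0.2478^5 × 0.7522^0 = 1 × 0.00093434 × 1.0000 = 0.000934
Relative intensity = 0.000934 / 0.396647 × 100 = 0.24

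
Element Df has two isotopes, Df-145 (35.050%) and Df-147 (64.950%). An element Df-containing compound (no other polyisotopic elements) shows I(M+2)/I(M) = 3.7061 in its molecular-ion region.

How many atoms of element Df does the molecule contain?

2

For n independent Df atoms, I(M+2)/I(M) = n · (abundance Df-147) / (abundance Df-145) = n · 0.64950/0.35050.
n = 3.7061 × 0.35050/0.64950 = 2.00 ≈ 2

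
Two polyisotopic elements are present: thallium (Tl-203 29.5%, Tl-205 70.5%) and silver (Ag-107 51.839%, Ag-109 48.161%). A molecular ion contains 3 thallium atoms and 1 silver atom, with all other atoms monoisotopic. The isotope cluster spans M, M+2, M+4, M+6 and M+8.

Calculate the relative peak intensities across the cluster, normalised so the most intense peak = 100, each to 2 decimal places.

3.38 : 27.39 : 80.48 : 100.00 : 42.89

Thallium pattern (n=3): 0.02567237 : 0.18405787 : 0.43986713 : 0.35040263
Silver pattern (n=1): 0.51839 : 0.48161
Convolve the two distributions (both contribute in 2-u steps):
  M: 0.02567237×0.51839 = 0.013308
  M+2: 0.02567237×0.48161 + 0.18405787×0.51839 = 0.107778
  M+4: 0.18405787×0.48161 + 0.43986713×0.51839 = 0.316667
  M+6: 0.43986713×0.48161 + 0.35040263×0.51839 = 0.393490
  M+8: 0.35040263×0.48161 = 0.168757
Scale to base peak (0.393490) = 100: 3.38 : 27.39 : 80.48 : 100.00 : 42.89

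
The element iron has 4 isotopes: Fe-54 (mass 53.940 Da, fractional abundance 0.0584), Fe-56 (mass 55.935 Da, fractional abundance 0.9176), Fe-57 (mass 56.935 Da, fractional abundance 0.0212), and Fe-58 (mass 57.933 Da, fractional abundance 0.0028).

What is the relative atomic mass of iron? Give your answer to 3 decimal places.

The abundance-weighted mean is 0.0584 × 53.940 + 0.9176 × 55.935 + 0.0212 × 56.935 + 0.0028 × 57.933
= 3.1501 + 51.3260 + 1.2070 + 0.1622 = 55.8453 Da

55.845 Da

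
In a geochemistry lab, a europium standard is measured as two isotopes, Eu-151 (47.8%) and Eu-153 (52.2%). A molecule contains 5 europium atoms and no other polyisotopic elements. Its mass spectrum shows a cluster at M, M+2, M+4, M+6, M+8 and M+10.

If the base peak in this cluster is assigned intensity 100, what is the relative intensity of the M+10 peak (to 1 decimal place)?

Term probabilities: M 0.0250, M+2 0.1363, M+4 0.2976, M+6 0.3250, M+8 0.1775, M+10 0.0388. Base peak = M+6.
P(M+6) = C(5,3) × 0.478^2 × 0.522^3 = 10 × 0.228484 × 0.14223665 = 0.324988 (base)
P(M+10) = C(5,5) × 0.478^0 × 0.522^5 = 1 × 1.0000 × 0.03875721 = 0.038757
Relative intensity = 0.038757 / 0.324988 × 100 = 11.9

11.9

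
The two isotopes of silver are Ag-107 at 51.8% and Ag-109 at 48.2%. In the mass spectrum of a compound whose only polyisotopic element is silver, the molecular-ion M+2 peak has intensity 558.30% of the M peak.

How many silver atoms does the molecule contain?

With n Ag atoms, P(M+2)/P(M) = C(n,1)·p^(n−1)q / p^n = n·q/p = n · 0.482/0.518.
n = 5.5830 × 0.518/0.482 = 6.00 ≈ 6

6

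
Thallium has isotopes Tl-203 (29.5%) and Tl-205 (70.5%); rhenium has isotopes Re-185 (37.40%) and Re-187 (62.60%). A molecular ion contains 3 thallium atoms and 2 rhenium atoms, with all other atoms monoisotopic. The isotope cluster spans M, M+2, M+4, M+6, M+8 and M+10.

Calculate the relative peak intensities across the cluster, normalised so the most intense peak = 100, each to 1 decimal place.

1.1 : 11.2 : 46.9 : 97.2 : 100.0 : 40.8

Thallium pattern (n=3): 0.02567237 : 0.18405787 : 0.43986713 : 0.35040263
Rhenium pattern (n=2): 0.139876 : 0.468248 : 0.391876
Convolve the two distributions (both contribute in 2-u steps):
  M: 0.02567237×0.139876 = 0.003591
  M+2: 0.02567237×0.468248 + 0.18405787×0.139876 = 0.037766
  M+4: 0.02567237×0.391876 + 0.18405787×0.468248 + 0.43986713×0.139876 = 0.157772
  M+6: 0.18405787×0.391876 + 0.43986713×0.468248 + 0.35040263×0.139876 = 0.327108
  M+8: 0.43986713×0.391876 + 0.35040263×0.468248 = 0.336449
  M+10: 0.35040263×0.391876 = 0.137314
Scale to base peak (0.336449) = 100: 1.1 : 11.2 : 46.9 : 97.2 : 100.0 : 40.8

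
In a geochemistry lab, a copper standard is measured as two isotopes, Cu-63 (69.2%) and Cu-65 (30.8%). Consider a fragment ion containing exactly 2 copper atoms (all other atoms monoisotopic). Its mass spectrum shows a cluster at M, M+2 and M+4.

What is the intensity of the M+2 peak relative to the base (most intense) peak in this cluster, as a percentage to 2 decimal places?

89.02%

Term probabilities: M 0.4789, M+2 0.4263, M+4 0.0949. Base peak = M.
P(M) = C(2,0) × 0.692^2 × 0.308^0 = 1 × 0.478864 × 1.0000 = 0.478864 (base)
P(M+2) = C(2,1) × 0.692^1 × 0.308^1 = 2 × 0.6920 × 0.3080 = 0.426272
Relative intensity = 0.426272 / 0.478864 × 100 = 89.02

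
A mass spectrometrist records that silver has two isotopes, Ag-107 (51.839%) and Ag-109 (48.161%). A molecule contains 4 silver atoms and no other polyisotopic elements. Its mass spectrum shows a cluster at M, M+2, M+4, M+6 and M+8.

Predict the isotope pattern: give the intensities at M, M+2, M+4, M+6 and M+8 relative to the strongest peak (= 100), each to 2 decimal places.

Each Ag atom is independently Ag-107 (p = 0.51839) or Ag-109 (q = 0.48161); the cluster is the binomial expansion (p + q)^4.
P(M) = 0.51839^4 = 0.072215
P(M+2) = 4 × 0.51839^3 × 0.48161^1 = 0.268365
P(M+4) = 6 × 0.51839^2 × 0.48161^2 = 0.373986
P(M+6) = 4 × 0.51839^1 × 0.48161^3 = 0.231634
P(M+8) = 0.48161^4 = 0.053800
The M+4 peak is largest (0.373986); scaling to 100 gives 19.31 : 71.76 : 100.00 : 61.94 : 14.39.

19.31 : 71.76 : 100.00 : 61.94 : 14.39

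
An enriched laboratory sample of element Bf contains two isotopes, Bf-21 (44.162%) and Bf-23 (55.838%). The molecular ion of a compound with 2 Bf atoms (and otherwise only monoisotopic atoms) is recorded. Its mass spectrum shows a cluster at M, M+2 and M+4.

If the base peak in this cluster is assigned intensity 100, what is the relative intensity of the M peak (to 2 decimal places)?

39.54

Binomial terms of (0.44162 + 0.55838)^2: M 0.1950, M+2 0.4932, M+4 0.3118 → M+2 is the base peak.
P(M+2) = C(2,1) × 0.44162^1 × 0.55838^1 = 2 × 0.44162 × 0.55838 = 0.493184 (base)
P(M) = C(2,0) × 0.44162^2 × 0.55838^0 = 1 × 0.19502822 × 1.0000 = 0.195028
Relative intensity = 0.195028 / 0.493184 × 100 = 39.54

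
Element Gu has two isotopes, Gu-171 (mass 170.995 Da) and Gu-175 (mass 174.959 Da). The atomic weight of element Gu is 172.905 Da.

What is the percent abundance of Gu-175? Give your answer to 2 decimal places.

Writing the weighted mean with unknown fraction x of Gu-171:
170.995·x + 174.959·(1 − x) = 172.905
(170.995 − 174.959)·x = 172.905 − 174.959
x = -2.054 / -3.964 = 0.51816 → 51.82% Gu-171, 48.18% Gu-175.

48.18%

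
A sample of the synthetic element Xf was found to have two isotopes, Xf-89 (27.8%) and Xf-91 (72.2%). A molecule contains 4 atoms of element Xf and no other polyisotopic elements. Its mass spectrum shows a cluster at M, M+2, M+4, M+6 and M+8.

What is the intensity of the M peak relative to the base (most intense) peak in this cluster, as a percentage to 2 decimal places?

(0.278 + 0.722)^4 gives M 0.0060, M+2 0.0620, M+4 0.2417, M+6 0.4185, M+8 0.2717; the largest is M+6.
P(M+6) = C(4,3) × 0.278^1 × 0.722^3 = 4 × 0.2780 × 0.37636705 = 0.418520 (base)
P(M) = C(4,0) × 0.278^4 × 0.722^0 = 1 × 0.00597282 × 1.0000 = 0.005973
Relative intensity = 0.005973 / 0.418520 × 100 = 1.43

1.43%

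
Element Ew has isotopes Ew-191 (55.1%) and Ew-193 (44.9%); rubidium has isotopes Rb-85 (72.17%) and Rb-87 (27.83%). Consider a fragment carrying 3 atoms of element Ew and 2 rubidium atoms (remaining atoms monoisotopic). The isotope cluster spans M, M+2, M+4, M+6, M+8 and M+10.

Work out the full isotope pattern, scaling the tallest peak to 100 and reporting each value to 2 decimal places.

24.84 : 79.87 : 100.00 : 60.63 : 17.72 : 2.00

Element Ew pattern (n=3): 0.16728415 : 0.40895055 : 0.33324645 : 0.09051885
Rubidium pattern (n=2): 0.52085089 : 0.40169822 : 0.07745089
Convolve the two distributions (both contribute in 2-u steps):
  M: 0.16728415×0.52085089 = 0.087130
  M+2: 0.16728415×0.40169822 + 0.40895055×0.52085089 = 0.280200
  M+4: 0.16728415×0.07745089 + 0.40895055×0.40169822 + 0.33324645×0.52085089 = 0.350803
  M+6: 0.40895055×0.07745089 + 0.33324645×0.40169822 + 0.09051885×0.52085089 = 0.212685
  M+8: 0.33324645×0.07745089 + 0.09051885×0.40169822 = 0.062171
  M+10: 0.09051885×0.07745089 = 0.007011
Scale to base peak (0.350803) = 100: 24.84 : 79.87 : 100.00 : 60.63 : 17.72 : 2.00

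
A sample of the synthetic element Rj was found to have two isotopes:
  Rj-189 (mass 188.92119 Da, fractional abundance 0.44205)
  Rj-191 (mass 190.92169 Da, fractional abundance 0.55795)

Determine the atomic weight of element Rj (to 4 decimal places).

The abundance-weighted mean is 0.44205 × 188.92119 + 0.55795 × 190.92169
= 83.512612 + 106.524757 = 190.037369 Da

190.0374 Da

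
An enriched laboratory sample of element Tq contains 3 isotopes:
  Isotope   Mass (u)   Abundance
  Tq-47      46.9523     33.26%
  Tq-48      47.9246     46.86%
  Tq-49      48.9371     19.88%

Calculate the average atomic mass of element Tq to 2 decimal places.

The abundance-weighted mean is 0.3326 × 46.9523 + 0.4686 × 47.9246 + 0.1988 × 48.9371
= 15.61633 + 22.45747 + 9.72870 = 47.80250 u

47.80 u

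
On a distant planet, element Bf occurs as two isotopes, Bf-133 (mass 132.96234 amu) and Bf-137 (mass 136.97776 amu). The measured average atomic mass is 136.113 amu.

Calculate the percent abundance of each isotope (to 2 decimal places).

Writing the weighted mean with unknown fraction x of Bf-133:
132.96234·x + 136.97776·(1 − x) = 136.113
(132.96234 − 136.97776)·x = 136.113 − 136.97776
x = -0.86476 / -4.01542 = 0.21536 → 21.54% Bf-133, 78.46% Bf-137.

Bf-133: 21.54%, Bf-137: 78.46%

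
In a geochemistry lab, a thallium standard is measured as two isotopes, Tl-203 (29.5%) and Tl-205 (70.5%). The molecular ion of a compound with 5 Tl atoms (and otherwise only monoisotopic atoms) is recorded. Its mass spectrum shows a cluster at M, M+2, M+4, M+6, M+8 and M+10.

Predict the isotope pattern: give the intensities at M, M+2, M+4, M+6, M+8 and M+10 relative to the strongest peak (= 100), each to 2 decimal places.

The 5 Tl atoms are independent, so intensities follow the terms of (0.295 + 0.705)^5.
P(M) = 0.295^5 = 0.002234
P(M+2) = 5 × 0.295^4 × 0.705^1 = 0.026696
P(M+4) = 10 × 0.295^3 × 0.705^2 = 0.127598
P(M+6) = 10 × 0.295^2 × 0.705^3 = 0.304938
P(M+8) = 5 × 0.295^1 × 0.705^4 = 0.364375
P(M+10) = 0.705^5 = 0.174159
The M+8 peak is largest (0.364375); scaling to 100 gives 0.61 : 7.33 : 35.02 : 83.69 : 100.00 : 47.80.

0.61 : 7.33 : 35.02 : 83.69 : 100.00 : 47.80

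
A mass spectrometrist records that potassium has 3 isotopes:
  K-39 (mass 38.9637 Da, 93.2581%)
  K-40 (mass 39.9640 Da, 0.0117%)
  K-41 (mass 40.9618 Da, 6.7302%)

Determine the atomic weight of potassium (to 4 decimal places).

39.0983 Da

The abundance-weighted mean is 0.932581 × 38.9637 + 0.000117 × 39.9640 + 0.067302 × 40.9618
= 36.33681 + 0.00468 + 2.75681 = 39.09830 Da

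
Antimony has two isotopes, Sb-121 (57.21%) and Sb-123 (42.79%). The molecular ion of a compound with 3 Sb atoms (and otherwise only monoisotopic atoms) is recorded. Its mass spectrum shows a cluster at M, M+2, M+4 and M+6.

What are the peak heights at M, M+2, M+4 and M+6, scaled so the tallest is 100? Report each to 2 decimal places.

The 3 Sb atoms are independent, so intensities follow the terms of (0.5721 + 0.4279)^3.
P(M) = 0.5721^3 = 0.187247
P(M+2) = 3 × 0.5721^2 × 0.4279^1 = 0.420153
P(M+4) = 3 × 0.5721^1 × 0.4279^2 = 0.314252
P(M+6) = 0.4279^3 = 0.078348
The M+2 peak is largest (0.420153); scaling to 100 gives 44.57 : 100.00 : 74.79 : 18.65.

44.57 : 100.00 : 74.79 : 18.65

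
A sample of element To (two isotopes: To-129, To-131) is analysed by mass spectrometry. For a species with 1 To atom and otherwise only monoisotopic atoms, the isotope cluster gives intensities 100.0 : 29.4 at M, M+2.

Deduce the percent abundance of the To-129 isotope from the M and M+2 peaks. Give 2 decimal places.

If p is the fraction of To that is To-129, then I(M+2)/I(M) = [C(1,1)·p^0·(1−p)] / p^1 = 1·(1−p)/p = 29.4/100.0 = 0.2940
(1−p)/p = 0.2940/1 = 0.2940  ⇒  p = 1/(1 + 0.2940) = 0.7728
To-129: 77.28%, To-131: 22.72%.

77.28%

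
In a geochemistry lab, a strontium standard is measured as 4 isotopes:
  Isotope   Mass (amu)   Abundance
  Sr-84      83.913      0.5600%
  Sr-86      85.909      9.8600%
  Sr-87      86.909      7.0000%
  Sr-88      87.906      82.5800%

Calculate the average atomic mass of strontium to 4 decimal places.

Ar = Σ fᵢ·mᵢ = 0.005600 × 83.913 + 0.098600 × 85.909 + 0.070000 × 86.909 + 0.825800 × 87.906
= 0.46991 + 8.47063 + 6.08363 + 72.59277 = 87.61694 amu

87.6169 amu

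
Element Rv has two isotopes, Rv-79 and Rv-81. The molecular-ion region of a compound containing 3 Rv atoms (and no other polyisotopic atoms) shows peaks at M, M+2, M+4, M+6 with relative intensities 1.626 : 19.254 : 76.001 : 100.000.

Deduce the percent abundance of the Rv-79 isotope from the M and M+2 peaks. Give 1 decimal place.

Let p = fractional abundance of Rv-79. I(M+2)/I(M) = [C(3,1)·p^2·(1−p)] / p^3 = 3·(1−p)/p = 19.254/1.626 = 11.8413
(1−p)/p = 11.8413/3 = 3.9471  ⇒  p = 1/(1 + 3.9471) = 0.2021
Rv-79: 20.2%, Rv-81: 79.8%.

20.2%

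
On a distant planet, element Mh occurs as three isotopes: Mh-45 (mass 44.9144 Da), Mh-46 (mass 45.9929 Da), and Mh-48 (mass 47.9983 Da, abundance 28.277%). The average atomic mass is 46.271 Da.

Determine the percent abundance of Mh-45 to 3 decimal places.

Let x and y be the fractions of Mh-45 and Mh-46. Then x + y = 1 − 0.28277 = 0.71723 and 44.9144x + 45.9929y = 46.271 − 0.28277×47.9983 = 32.698520709.
Substituting: 44.9144x + 45.9929(0.71723 − x) = 32.698520709
(44.9144 − 45.9929)x = -0.288966958  ⇒  x = 0.26793, y = 0.44930
Mh-45: 26.793%, Mh-46: 44.930%.

26.793%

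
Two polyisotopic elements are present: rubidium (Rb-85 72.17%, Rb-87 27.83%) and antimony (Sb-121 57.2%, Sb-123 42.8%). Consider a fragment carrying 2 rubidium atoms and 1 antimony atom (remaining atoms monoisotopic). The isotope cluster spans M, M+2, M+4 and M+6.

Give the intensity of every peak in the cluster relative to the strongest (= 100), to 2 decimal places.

Rubidium pattern (n=2): 0.52085089 : 0.40169822 : 0.07745089
Antimony pattern (n=1): 0.5720 : 0.4280
Convolve the two distributions (both contribute in 2-u steps):
  M: 0.52085089×0.5720 = 0.297927
  M+2: 0.52085089×0.4280 + 0.40169822×0.5720 = 0.452696
  M+4: 0.40169822×0.4280 + 0.07745089×0.5720 = 0.216229
  M+6: 0.07745089×0.4280 = 0.033149
Scale to base peak (0.452696) = 100: 65.81 : 100.00 : 47.76 : 7.32

65.81 : 100.00 : 47.76 : 7.32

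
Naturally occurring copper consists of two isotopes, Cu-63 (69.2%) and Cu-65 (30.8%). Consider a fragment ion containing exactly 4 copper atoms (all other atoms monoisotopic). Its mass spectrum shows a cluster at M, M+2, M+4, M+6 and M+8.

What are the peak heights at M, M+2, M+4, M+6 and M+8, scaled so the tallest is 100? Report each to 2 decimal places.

56.17 : 100.00 : 66.76 : 19.81 : 2.20

Each Cu atom is independently Cu-63 (p = 0.692) or Cu-65 (q = 0.308); the cluster is the binomial expansion (p + q)^4.
P(M) = 0.692^4 = 0.229311
P(M+2) = 4 × 0.692^3 × 0.308^1 = 0.408253
P(M+4) = 6 × 0.692^2 × 0.308^2 = 0.272562
P(M+6) = 4 × 0.692^1 × 0.308^3 = 0.080876
P(M+8) = 0.308^4 = 0.008999
The M+2 peak is largest (0.408253); scaling to 100 gives 56.17 : 100.00 : 66.76 : 19.81 : 2.20.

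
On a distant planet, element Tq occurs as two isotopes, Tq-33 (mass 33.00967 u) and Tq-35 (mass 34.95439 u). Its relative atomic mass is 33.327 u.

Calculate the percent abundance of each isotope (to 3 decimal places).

Tq-33: 83.682%, Tq-35: 16.318%

With x = fraction of Tq-33 (so Tq-35 is 1 − x):
33.00967·x + 34.95439·(1 − x) = 33.327
(33.00967 − 34.95439)·x = 33.327 − 34.95439
x = -1.62739 / -1.94472 = 0.83682 → 83.682% Tq-33, 16.318% Tq-35.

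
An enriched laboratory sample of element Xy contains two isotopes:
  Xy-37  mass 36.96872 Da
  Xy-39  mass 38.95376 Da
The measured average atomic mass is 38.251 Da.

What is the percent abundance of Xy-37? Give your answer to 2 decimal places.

35.40%

With x = fraction of Xy-37 (so Xy-39 is 1 − x):
36.96872·x + 38.95376·(1 − x) = 38.251
(36.96872 − 38.95376)·x = 38.251 − 38.95376
x = -0.70276 / -1.98504 = 0.35403 → 35.40% Xy-37, 64.60% Xy-39.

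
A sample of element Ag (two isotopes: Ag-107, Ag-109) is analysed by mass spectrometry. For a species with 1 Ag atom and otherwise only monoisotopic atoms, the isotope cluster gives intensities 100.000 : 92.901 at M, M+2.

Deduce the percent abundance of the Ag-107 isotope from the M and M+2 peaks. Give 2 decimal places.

51.84%

If p is the fraction of Ag that is Ag-107, then I(M+2)/I(M) = [C(1,1)·p^0·(1−p)] / p^1 = 1·(1−p)/p = 92.901/100.000 = 0.9290
(1−p)/p = 0.9290/1 = 0.9290  ⇒  p = 1/(1 + 0.9290) = 0.5184
Ag-107: 51.84%, Ag-109: 48.16%.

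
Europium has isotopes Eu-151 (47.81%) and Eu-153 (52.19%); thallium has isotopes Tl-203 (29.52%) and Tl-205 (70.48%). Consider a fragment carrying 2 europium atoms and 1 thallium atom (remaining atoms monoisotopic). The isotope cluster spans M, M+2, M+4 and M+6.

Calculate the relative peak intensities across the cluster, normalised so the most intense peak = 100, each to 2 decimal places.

Europium pattern (n=2): 0.22857961 : 0.49904078 : 0.27237961
Thallium pattern (n=1): 0.2952 : 0.7048
Convolve the two distributions (both contribute in 2-u steps):
  M: 0.22857961×0.2952 = 0.067477
  M+2: 0.22857961×0.7048 + 0.49904078×0.2952 = 0.308420
  M+4: 0.49904078×0.7048 + 0.27237961×0.2952 = 0.432130
  M+6: 0.27237961×0.7048 = 0.191973
Scale to base peak (0.432130) = 100: 15.61 : 71.37 : 100.00 : 44.42

15.61 : 71.37 : 100.00 : 44.42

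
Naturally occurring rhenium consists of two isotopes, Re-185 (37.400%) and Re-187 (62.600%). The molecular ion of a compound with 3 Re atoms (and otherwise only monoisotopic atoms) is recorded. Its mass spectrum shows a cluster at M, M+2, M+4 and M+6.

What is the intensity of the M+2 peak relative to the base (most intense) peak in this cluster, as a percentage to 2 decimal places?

Binomial terms of (0.37400 + 0.62600)^3: M 0.0523, M+2 0.2627, M+4 0.4397, M+6 0.2453 → M+4 is the base peak.
P(M+4) = C(3,2) × 0.37400^1 × 0.62600^2 = 3 × 0.3740 × 0.391876 = 0.439685 (base)
P(M+2) = C(3,1) × 0.37400^2 × 0.62600^1 = 3 × 0.139876 × 0.6260 = 0.262687
Relative intensity = 0.262687 / 0.439685 × 100 = 59.74

59.74%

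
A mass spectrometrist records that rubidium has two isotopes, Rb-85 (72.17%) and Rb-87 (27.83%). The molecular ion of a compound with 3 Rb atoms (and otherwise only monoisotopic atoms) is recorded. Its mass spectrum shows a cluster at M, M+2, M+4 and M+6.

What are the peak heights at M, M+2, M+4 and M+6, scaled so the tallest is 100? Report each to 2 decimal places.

Each Rb atom is independently Rb-85 (p = 0.7217) or Rb-87 (q = 0.2783); the cluster is the binomial expansion (p + q)^3.
P(M) = 0.7217^3 = 0.375898
P(M+2) = 3 × 0.7217^2 × 0.2783^1 = 0.434858
P(M+4) = 3 × 0.7217^1 × 0.2783^2 = 0.167689
P(M+6) = 0.2783^3 = 0.021555
The M+2 peak is largest (0.434858); scaling to 100 gives 86.44 : 100.00 : 38.56 : 4.96.

86.44 : 100.00 : 38.56 : 4.96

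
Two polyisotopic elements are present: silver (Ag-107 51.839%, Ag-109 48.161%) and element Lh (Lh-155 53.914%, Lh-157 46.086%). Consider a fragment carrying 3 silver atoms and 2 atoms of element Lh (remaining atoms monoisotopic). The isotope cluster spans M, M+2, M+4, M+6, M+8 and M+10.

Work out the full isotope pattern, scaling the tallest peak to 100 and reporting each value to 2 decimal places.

12.37 : 55.62 : 100.00 : 89.86 : 40.36 : 7.25

Silver pattern (n=3): 0.13930601 : 0.38826655 : 0.36071887 : 0.11170857
Element Lh pattern (n=2): 0.29067194 : 0.49693612 : 0.21239194
Convolve the two distributions (both contribute in 2-u steps):
  M: 0.13930601×0.29067194 = 0.040492
  M+2: 0.13930601×0.49693612 + 0.38826655×0.29067194 = 0.182084
  M+4: 0.13930601×0.21239194 + 0.38826655×0.49693612 + 0.36071887×0.29067194 = 0.327382
  M+6: 0.38826655×0.21239194 + 0.36071887×0.49693612 + 0.11170857×0.29067194 = 0.294189
  M+8: 0.36071887×0.21239194 + 0.11170857×0.49693612 = 0.132126
  M+10: 0.11170857×0.21239194 = 0.023726
Scale to base peak (0.327382) = 100: 12.37 : 55.62 : 100.00 : 89.86 : 40.36 : 7.25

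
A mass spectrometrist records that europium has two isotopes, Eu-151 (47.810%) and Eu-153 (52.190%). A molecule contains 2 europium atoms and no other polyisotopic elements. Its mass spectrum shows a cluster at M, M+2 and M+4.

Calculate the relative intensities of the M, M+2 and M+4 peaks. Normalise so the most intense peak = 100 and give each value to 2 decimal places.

The 2 Eu atoms are independent, so intensities follow the terms of (0.47810 + 0.52190)^2.
P(M) = 0.47810^2 = 0.228580
P(M+2) = 2 × 0.47810^1 × 0.52190^1 = 0.499041
P(M+4) = 0.52190^2 = 0.272380
The M+2 peak is largest (0.499041); scaling to 100 gives 45.80 : 100.00 : 54.58.

45.80 : 100.00 : 54.58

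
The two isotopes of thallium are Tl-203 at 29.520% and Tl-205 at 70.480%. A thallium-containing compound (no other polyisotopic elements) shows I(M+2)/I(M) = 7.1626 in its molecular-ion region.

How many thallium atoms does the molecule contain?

3

The M+2/M ratio from n Tl atoms is n · q/p = n · 0.70480/0.29520.
n = 7.1626 × 0.29520/0.70480 = 3.00 ≈ 3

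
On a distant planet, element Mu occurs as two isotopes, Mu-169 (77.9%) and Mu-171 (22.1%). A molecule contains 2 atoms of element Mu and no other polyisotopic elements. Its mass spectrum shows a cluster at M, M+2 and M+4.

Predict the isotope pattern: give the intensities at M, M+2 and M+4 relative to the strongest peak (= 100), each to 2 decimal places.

Expanding (0.779 + 0.221)^2:
P(M) = 0.779^2 = 0.606841
P(M+2) = 2 × 0.779^1 × 0.221^1 = 0.344318
P(M+4) = 0.221^2 = 0.048841
The M peak is largest (0.606841); scaling to 100 gives 100.00 : 56.74 : 8.05.

100.00 : 56.74 : 8.05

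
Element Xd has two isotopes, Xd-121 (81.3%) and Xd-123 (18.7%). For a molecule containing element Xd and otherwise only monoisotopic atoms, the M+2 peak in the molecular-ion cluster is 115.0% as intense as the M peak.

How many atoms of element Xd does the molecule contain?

5

With n Xd atoms, P(M+2)/P(M) = C(n,1)·p^(n−1)q / p^n = n·q/p = n · 0.187/0.813.
n = 1.150 × 0.813/0.187 = 5.00 ≈ 5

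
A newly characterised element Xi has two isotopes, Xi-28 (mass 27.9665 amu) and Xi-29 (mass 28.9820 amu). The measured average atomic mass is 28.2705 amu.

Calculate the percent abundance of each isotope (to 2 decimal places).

Xi-28: 70.06%, Xi-29: 29.94%

Let x be the fractional abundance of Xi-28; then Xi-29 has abundance 1 − x.
27.9665·x + 28.9820·(1 − x) = 28.2705
(27.9665 − 28.9820)·x = 28.2705 − 28.9820
x = -0.7115 / -1.0155 = 0.70064 → 70.06% Xi-28, 29.94% Xi-29.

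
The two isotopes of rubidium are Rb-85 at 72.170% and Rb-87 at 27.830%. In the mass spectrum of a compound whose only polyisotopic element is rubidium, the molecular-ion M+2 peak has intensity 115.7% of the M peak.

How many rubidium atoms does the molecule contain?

3

With n Rb atoms, P(M+2)/P(M) = C(n,1)·p^(n−1)q / p^n = n·q/p = n · 0.27830/0.72170.
n = 1.157 × 0.72170/0.27830 = 3.00 ≈ 3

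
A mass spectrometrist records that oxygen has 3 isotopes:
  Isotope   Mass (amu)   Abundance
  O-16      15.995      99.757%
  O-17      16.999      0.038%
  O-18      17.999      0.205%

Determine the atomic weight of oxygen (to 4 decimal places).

Weight each isotope mass by its fractional abundance: 0.99757 × 15.995 + 0.00038 × 16.999 + 0.00205 × 17.999
= 15.95613 + 0.00646 + 0.03690 = 15.99949 amu

15.9995 amu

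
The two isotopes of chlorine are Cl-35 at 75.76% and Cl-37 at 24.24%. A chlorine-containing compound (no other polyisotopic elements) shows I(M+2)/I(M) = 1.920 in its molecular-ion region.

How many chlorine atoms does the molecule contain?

6

For n independent Cl atoms, I(M+2)/I(M) = n · (abundance Cl-37) / (abundance Cl-35) = n · 0.2424/0.7576.
n = 1.920 × 0.7576/0.2424 = 6.00 ≈ 6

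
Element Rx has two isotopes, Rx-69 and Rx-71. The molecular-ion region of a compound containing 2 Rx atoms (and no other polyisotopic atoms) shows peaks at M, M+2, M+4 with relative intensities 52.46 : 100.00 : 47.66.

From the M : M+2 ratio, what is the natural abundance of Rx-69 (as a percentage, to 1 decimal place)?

51.2%

Let p = fractional abundance of Rx-69. I(M+2)/I(M) = [C(2,1)·p^1·(1−p)] / p^2 = 2·(1−p)/p = 100.00/52.46 = 1.9062
(1−p)/p = 1.9062/2 = 0.9531  ⇒  p = 1/(1 + 0.9531) = 0.5120
Rx-69: 51.2%, Rx-71: 48.8%.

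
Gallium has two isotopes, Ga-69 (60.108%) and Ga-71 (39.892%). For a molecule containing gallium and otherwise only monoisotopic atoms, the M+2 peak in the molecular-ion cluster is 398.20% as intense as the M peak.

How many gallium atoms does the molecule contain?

6

For n independent Ga atoms, I(M+2)/I(M) = n · (abundance Ga-71) / (abundance Ga-69) = n · 0.39892/0.60108.
n = 3.9820 × 0.60108/0.39892 = 6.00 ≈ 6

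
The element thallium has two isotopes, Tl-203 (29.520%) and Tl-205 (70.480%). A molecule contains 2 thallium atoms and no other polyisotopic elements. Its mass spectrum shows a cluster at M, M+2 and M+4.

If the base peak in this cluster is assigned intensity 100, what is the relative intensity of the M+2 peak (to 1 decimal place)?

Term probabilities: M 0.0871, M+2 0.4161, M+4 0.4967. Base peak = M+4.
P(M+4) = C(2,2) × 0.29520^0 × 0.70480^2 = 1 × 1.0000 × 0.49674304 = 0.496743 (base)
P(M+2) = C(2,1) × 0.29520^1 × 0.70480^1 = 2 × 0.2952 × 0.7048 = 0.416114
Relative intensity = 0.416114 / 0.496743 × 100 = 83.8

83.8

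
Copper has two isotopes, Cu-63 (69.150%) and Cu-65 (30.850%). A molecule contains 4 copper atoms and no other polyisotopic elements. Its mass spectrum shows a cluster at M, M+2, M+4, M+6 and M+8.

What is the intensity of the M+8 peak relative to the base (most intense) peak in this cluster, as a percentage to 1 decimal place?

2.2%

(0.69150 + 0.30850)^4 gives M 0.2286, M+2 0.4080, M+4 0.2731, M+6 0.0812, M+8 0.0091; the largest is M+2.
P(M+2) = C(4,1) × 0.69150^3 × 0.30850^1 = 4 × 0.33065611 × 0.3085 = 0.408030 (base)
P(M+8) = C(4,4) × 0.69150^0 × 0.30850^4 = 1 × 1.0000 × 0.00905776 = 0.009058
Relative intensity = 0.009058 / 0.408030 × 100 = 2.2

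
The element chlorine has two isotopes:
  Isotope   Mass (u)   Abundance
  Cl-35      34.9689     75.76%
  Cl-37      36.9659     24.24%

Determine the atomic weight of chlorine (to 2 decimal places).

Ar = Σ fᵢ·mᵢ = 0.7576 × 34.9689 + 0.2424 × 36.9659
= 26.49244 + 8.96053 = 35.45297 u

35.45 u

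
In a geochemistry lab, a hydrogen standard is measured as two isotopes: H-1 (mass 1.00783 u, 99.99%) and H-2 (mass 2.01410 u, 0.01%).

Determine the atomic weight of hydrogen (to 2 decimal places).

1.01 u

Weight each isotope mass by its fractional abundance: 0.9999 × 1.00783 + 0.0001 × 2.01410
= 1.007729 + 0.000201 = 1.007930 u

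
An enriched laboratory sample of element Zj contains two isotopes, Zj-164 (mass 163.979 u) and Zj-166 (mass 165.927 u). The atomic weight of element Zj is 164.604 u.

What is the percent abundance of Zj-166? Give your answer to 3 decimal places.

32.084%

Let x be the fractional abundance of Zj-164; then Zj-166 has abundance 1 − x.
163.979·x + 165.927·(1 − x) = 164.604
(163.979 − 165.927)·x = 164.604 − 165.927
x = -1.323 / -1.948 = 0.67916 → 67.916% Zj-164, 32.084% Zj-166.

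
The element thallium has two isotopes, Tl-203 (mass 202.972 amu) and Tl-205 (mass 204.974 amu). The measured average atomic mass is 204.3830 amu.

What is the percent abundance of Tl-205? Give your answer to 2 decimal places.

Let x be the fractional abundance of Tl-203; then Tl-205 has abundance 1 − x.
202.972·x + 204.974·(1 − x) = 204.3830
(202.972 − 204.974)·x = 204.3830 − 204.974
x = -0.5910 / -2.002 = 0.29520 → 29.52% Tl-203, 70.48% Tl-205.

70.48%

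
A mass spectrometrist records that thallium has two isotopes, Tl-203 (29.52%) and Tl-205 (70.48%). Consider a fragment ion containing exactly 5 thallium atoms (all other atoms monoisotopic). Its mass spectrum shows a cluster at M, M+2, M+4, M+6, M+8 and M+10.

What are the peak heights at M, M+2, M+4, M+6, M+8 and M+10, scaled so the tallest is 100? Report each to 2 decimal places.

The 5 Tl atoms are independent, so intensities follow the terms of (0.2952 + 0.7048)^5.
P(M) = 0.2952^5 = 0.002242
P(M+2) = 5 × 0.2952^4 × 0.7048^1 = 0.026761
P(M+4) = 10 × 0.2952^3 × 0.7048^2 = 0.127785
P(M+6) = 10 × 0.2952^2 × 0.7048^3 = 0.305092
P(M+8) = 5 × 0.2952^1 × 0.7048^4 = 0.364208
P(M+10) = 0.7048^5 = 0.173912
The M+8 peak is largest (0.364208); scaling to 100 gives 0.62 : 7.35 : 35.09 : 83.77 : 100.00 : 47.75.

0.62 : 7.35 : 35.09 : 83.77 : 100.00 : 47.75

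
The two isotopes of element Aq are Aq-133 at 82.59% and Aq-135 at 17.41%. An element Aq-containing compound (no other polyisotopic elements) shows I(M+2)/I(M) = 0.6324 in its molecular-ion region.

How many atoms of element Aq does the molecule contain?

3

For n independent Aq atoms, I(M+2)/I(M) = n · (abundance Aq-135) / (abundance Aq-133) = n · 0.1741/0.8259.
n = 0.6324 × 0.8259/0.1741 = 3.00 ≈ 3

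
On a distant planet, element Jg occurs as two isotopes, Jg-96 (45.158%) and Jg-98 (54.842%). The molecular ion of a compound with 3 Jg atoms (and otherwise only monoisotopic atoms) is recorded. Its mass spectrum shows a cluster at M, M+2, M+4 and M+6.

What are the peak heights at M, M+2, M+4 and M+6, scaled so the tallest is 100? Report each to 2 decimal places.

Each Jg atom is independently Jg-96 (p = 0.45158) or Jg-98 (q = 0.54842); the cluster is the binomial expansion (p + q)^3.
P(M) = 0.45158^3 = 0.092088
P(M+2) = 3 × 0.45158^2 × 0.54842^1 = 0.335509
P(M+4) = 3 × 0.45158^1 × 0.54842^2 = 0.407458
P(M+6) = 0.54842^3 = 0.164945
The M+4 peak is largest (0.407458); scaling to 100 gives 22.60 : 82.34 : 100.00 : 40.48.

22.60 : 82.34 : 100.00 : 40.48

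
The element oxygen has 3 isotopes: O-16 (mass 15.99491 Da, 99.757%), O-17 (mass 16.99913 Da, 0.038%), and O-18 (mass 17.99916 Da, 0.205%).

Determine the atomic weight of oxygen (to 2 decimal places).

16.00 Da

Weight each isotope mass by its fractional abundance: 0.99757 × 15.99491 + 0.00038 × 16.99913 + 0.00205 × 17.99916
= 15.956042 + 0.006460 + 0.036898 = 15.999400 Da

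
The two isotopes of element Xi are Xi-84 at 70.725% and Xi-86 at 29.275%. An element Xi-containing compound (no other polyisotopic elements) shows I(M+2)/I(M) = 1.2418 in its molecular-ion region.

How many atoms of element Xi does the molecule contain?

The M+2/M ratio from n Xi atoms is n · q/p = n · 0.29275/0.70725.
n = 1.2418 × 0.70725/0.29275 = 3.00 ≈ 3

3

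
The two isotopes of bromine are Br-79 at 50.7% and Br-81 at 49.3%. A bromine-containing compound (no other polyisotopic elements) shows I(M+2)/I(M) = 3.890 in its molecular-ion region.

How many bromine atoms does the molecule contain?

4

With n Br atoms, P(M+2)/P(M) = C(n,1)·p^(n−1)q / p^n = n·q/p = n · 0.493/0.507.
n = 3.890 × 0.507/0.493 = 4.00 ≈ 4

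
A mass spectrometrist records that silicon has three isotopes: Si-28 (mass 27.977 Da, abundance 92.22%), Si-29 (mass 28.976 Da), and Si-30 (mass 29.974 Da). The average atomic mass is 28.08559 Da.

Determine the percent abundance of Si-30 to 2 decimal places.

3.09%

The remaining 7.78% is split between Si-29 (fraction x) and Si-30 (fraction 0.0778 − x).
Substituting: 28.976x + 29.974(0.0778 − x) = 2.2852006
(28.976 − 29.974)x = -0.0467766  ⇒  x = 0.04687, y = 0.03093
Si-29: 4.69%, Si-30: 3.09%.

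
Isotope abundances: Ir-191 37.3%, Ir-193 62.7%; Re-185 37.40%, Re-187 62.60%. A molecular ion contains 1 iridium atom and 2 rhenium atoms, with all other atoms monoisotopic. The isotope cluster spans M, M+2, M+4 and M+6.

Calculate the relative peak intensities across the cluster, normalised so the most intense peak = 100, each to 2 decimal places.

Iridium pattern (n=1): 0.3730 : 0.6270
Rhenium pattern (n=2): 0.139876 : 0.468248 : 0.391876
Convolve the two distributions (both contribute in 2-u steps):
  M: 0.3730×0.139876 = 0.052174
  M+2: 0.3730×0.468248 + 0.6270×0.139876 = 0.262359
  M+4: 0.3730×0.391876 + 0.6270×0.468248 = 0.439761
  M+6: 0.6270×0.391876 = 0.245706
Scale to base peak (0.439761) = 100: 11.86 : 59.66 : 100.00 : 55.87

11.86 : 59.66 : 100.00 : 55.87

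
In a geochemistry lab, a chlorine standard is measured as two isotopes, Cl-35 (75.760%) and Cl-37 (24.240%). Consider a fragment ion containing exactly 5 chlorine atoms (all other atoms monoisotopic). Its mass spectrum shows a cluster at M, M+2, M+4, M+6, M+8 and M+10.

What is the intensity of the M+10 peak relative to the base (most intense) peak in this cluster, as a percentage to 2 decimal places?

Binomial terms of (0.75760 + 0.24240)^5: M 0.2496, M+2 0.3993, M+4 0.2555, M+6 0.0817, M+8 0.0131, M+10 0.0008 → M+2 is the base peak.
P(M+2) = C(5,1) × 0.75760^4 × 0.24240^1 = 5 × 0.32942751 × 0.2424 = 0.399266 (base)
P(M+10) = C(5,5) × 0.75760^0 × 0.24240^5 = 1 × 1.0000 × 0.00083688 = 0.000837
Relative intensity = 0.000837 / 0.399266 × 100 = 0.21

0.21%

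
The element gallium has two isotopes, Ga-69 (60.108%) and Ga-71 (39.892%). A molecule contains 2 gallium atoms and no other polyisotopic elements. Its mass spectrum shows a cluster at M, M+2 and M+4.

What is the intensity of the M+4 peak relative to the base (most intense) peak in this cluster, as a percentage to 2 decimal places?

33.18%

Binomial terms of (0.60108 + 0.39892)^2: M 0.3613, M+2 0.4796, M+4 0.1591 → M+2 is the base peak.
P(M+2) = C(2,1) × 0.60108^1 × 0.39892^1 = 2 × 0.60108 × 0.39892 = 0.479566 (base)
P(M+4) = C(2,2) × 0.60108^0 × 0.39892^2 = 1 × 1.0000 × 0.15913717 = 0.159137
Relative intensity = 0.159137 / 0.479566 × 100 = 33.18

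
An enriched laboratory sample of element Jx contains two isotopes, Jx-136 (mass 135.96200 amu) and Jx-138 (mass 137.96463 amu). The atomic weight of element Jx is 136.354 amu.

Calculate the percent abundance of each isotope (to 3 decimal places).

With x = fraction of Jx-136 (so Jx-138 is 1 − x):
135.96200·x + 137.96463·(1 − x) = 136.354
(135.96200 − 137.96463)·x = 136.354 − 137.96463
x = -1.61063 / -2.00263 = 0.80426 → 80.426% Jx-136, 19.574% Jx-138.

Jx-136: 80.426%, Jx-138: 19.574%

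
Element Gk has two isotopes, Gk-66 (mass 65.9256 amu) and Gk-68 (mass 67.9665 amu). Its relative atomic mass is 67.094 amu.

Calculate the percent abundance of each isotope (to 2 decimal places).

Gk-66: 42.75%, Gk-68: 57.25%

With x = fraction of Gk-66 (so Gk-68 is 1 − x):
65.9256·x + 67.9665·(1 − x) = 67.094
(65.9256 − 67.9665)·x = 67.094 − 67.9665
x = -0.8725 / -2.0409 = 0.42751 → 42.75% Gk-66, 57.25% Gk-68.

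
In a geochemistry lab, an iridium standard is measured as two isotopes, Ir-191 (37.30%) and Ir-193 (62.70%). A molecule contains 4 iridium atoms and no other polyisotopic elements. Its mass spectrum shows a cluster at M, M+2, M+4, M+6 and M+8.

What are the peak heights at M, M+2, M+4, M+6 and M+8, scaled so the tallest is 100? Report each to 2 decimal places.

Each Ir atom is independently Ir-191 (p = 0.3730) or Ir-193 (q = 0.6270); the cluster is the binomial expansion (p + q)^4.
P(M) = 0.3730^4 = 0.019357
P(M+2) = 4 × 0.3730^3 × 0.6270^1 = 0.130153
P(M+4) = 6 × 0.3730^2 × 0.6270^2 = 0.328174
P(M+6) = 4 × 0.3730^1 × 0.6270^3 = 0.367766
P(M+8) = 0.6270^4 = 0.154550
The M+6 peak is largest (0.367766); scaling to 100 gives 5.26 : 35.39 : 89.23 : 100.00 : 42.02.

5.26 : 35.39 : 89.23 : 100.00 : 42.02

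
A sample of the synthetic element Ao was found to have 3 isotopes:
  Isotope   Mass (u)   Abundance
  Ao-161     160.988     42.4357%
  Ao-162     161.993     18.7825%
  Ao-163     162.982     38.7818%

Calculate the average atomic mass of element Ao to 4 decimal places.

Ar = Σ fᵢ·mᵢ = 0.424357 × 160.988 + 0.187825 × 161.993 + 0.387818 × 162.982
= 68.31638 + 30.42634 + 63.20735 = 161.95007 u

161.9501 u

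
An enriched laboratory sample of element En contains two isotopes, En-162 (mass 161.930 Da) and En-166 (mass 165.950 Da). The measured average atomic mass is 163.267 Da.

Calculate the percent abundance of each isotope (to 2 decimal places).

Let x be the fractional abundance of En-162; then En-166 has abundance 1 − x.
161.930·x + 165.950·(1 − x) = 163.267
(161.930 − 165.950)·x = 163.267 − 165.950
x = -2.683 / -4.020 = 0.66741 → 66.74% En-162, 33.26% En-166.

En-162: 66.74%, En-166: 33.26%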